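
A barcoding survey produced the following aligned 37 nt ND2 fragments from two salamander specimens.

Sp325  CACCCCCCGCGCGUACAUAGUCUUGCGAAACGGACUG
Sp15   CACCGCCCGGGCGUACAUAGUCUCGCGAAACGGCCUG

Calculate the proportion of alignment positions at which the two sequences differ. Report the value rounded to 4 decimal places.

The sequences differ at positions 5 (C/G), 10 (C/G), 24 (U/C), 34 (A/C).
There are 4 differences over 37 sites, so p = 4/37 = 0.1081.

0.1081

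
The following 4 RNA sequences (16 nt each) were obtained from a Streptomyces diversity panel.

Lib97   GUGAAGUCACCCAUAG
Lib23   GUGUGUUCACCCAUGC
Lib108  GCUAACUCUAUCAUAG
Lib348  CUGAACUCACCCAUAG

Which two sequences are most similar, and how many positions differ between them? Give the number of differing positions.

Pairwise Hamming distances:
  Lib97 vs Lib23: 5
  Lib97 vs Lib108: 6
  Lib97 vs Lib348: 2
  Lib23 vs Lib108: 10
  Lib23 vs Lib348: 6
  Lib108 vs Lib348: 6
The smallest is 2, between Lib97 and Lib348.

2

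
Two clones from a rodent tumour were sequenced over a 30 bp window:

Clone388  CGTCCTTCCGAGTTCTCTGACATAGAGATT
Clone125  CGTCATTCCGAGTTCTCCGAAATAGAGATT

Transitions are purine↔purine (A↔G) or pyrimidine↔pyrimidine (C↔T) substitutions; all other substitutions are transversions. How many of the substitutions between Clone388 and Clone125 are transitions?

Differing sites — 5:C/A (Tv); 18:T/C (Ti); 21:C/A (Tv).
Of the 3 differences, 1 transition and 2 transversions, so the answer is 1.

1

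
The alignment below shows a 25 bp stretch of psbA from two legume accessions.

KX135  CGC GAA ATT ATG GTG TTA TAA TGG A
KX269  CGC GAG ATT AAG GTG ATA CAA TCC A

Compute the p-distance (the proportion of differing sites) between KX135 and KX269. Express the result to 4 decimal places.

The sequences differ at positions 6 (A/G), 11 (T/A), 16 (T/A), 19 (T/C), 23 (G/C), 24 (G/C).
There are 6 differences over 25 sites, so p = 6/25 = 0.2400.

0.2400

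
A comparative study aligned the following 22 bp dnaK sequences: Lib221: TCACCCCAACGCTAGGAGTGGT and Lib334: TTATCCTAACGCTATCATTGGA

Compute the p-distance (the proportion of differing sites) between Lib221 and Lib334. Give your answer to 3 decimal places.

0.318

Differing sites — 2:C/T; 4:C/T; 7:C/T; 15:G/T; 16:G/C; 18:G/T; 22:T/A.
There are 7 differences over 22 sites, so p = 7/22 = 0.318.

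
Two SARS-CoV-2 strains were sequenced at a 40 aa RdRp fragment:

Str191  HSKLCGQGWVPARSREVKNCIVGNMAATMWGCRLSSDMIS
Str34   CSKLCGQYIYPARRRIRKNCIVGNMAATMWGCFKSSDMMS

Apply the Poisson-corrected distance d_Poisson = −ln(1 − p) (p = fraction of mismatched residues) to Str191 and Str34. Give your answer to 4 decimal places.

0.2877

Differing sites — 1:H/C; 8:G/Y; 9:W/I; 10:V/Y; 14:S/R; 16:E/I; 17:V/R; 33:R/F; 34:L/K; 39:I/M.
p = 10/40 = 0.250000.
d = −ln(1 − 0.250000) = −ln(0.750000) = 0.2877.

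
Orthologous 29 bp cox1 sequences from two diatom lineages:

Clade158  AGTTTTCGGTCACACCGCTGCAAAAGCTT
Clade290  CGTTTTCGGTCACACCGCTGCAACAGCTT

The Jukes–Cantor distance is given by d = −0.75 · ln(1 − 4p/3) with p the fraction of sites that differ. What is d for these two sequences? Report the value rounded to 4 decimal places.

0.0723

Differing sites — 1:A/C; 24:A/C.
p = 2/29 = 0.068966.
d = −0.75 · ln(1 − (4/3)·0.068966) = −0.75 · ln(0.908045) = −0.75 · (-0.096461) = 0.0723.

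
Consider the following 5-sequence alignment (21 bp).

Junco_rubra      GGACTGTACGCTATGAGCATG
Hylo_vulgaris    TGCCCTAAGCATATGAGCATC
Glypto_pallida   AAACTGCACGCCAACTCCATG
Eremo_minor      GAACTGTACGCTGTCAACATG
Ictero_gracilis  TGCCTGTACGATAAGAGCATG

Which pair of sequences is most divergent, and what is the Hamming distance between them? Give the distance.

15

Pairwise Hamming distances:
  Junco_rubra vs Hylo_vulgaris: 9
  Junco_rubra vs Glypto_pallida: 8
  Junco_rubra vs Eremo_minor: 4
  Junco_rubra vs Ictero_gracilis: 4
  Hylo_vulgaris vs Glypto_pallida: 15
  Hylo_vulgaris vs Eremo_minor: 13
  Hylo_vulgaris vs Ictero_gracilis: 7
  Glypto_pallida vs Eremo_minor: 7
  Glypto_pallida vs Ictero_gracilis: 9
  Eremo_minor vs Ictero_gracilis: 8
The largest is 15, between Hylo_vulgaris and Glypto_pallida.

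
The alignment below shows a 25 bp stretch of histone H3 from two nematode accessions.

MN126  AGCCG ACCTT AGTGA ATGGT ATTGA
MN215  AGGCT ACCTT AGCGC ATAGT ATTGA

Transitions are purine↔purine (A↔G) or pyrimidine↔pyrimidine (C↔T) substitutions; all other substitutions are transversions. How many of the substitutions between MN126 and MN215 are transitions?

2

The sequences differ at positions 3 (C/G, transversion), 5 (G/T, transversion), 13 (T/C, transition), 15 (A/C, transversion), 18 (G/A, transition).
Of the 5 differences, 2 transitions and 3 transversions, so the answer is 2.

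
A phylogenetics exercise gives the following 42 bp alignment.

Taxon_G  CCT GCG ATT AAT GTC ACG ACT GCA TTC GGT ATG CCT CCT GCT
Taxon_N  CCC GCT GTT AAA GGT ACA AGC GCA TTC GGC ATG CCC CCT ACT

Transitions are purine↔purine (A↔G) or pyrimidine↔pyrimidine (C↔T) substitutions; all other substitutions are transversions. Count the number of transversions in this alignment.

Mismatches occur at site 3 (T/C, transition), site 6 (G/T, transversion), site 7 (A/G, transition), site 12 (T/A, transversion), site 14 (T/G, transversion), site 15 (C/T, transition), site 18 (G/A, transition), site 20 (C/G, transversion), site 21 (T/C, transition), site 30 (T/C, transition), site 36 (T/C, transition), site 40 (G/A, transition).
Of the 12 differences, 8 transitions and 4 transversions, so the answer is 4.

4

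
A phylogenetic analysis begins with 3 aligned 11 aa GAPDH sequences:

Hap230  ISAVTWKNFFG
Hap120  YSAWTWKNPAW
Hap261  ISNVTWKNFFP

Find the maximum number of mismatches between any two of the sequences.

Pairwise Hamming distances:
  Hap230 vs Hap120: 5
  Hap230 vs Hap261: 2
  Hap120 vs Hap261: 6
The largest is 6, between Hap120 and Hap261.

6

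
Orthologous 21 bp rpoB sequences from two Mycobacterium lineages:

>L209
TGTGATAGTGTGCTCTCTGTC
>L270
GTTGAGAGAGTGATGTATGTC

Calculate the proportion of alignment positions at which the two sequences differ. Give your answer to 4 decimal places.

Differing sites — 1:T/G; 2:G/T; 6:T/G; 9:T/A; 13:C/A; 15:C/G; 17:C/A.
There are 7 differences over 21 sites, so p = 7/21 = 0.3333.

0.3333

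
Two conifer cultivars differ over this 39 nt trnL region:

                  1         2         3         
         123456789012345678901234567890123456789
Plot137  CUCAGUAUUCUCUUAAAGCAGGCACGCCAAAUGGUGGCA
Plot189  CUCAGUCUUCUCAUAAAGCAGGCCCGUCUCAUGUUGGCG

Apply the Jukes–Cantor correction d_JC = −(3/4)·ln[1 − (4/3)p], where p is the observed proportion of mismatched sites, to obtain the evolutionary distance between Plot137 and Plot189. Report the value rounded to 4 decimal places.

0.2396

Mismatches occur at site 7 (A↔C), site 13 (U↔A), site 24 (A↔C), site 27 (C↔U), site 29 (A↔U), site 30 (A↔C), site 34 (G↔U), site 39 (A↔G).
p = 8/39 = 0.205128.
d = −0.75 · ln(1 − (4/3)·0.205128) = −0.75 · ln(0.726496) = −0.75 · (-0.319522) = 0.2396.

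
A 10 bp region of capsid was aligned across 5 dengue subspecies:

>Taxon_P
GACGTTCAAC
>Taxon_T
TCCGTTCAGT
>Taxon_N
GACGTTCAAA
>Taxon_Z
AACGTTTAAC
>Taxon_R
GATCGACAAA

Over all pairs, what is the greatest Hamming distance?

Pairwise Hamming distances:
  Taxon_P vs Taxon_T: 4
  Taxon_P vs Taxon_N: 1
  Taxon_P vs Taxon_Z: 2
  Taxon_P vs Taxon_R: 5
  Taxon_T vs Taxon_N: 4
  Taxon_T vs Taxon_Z: 5
  Taxon_T vs Taxon_R: 8
  Taxon_N vs Taxon_Z: 3
  Taxon_N vs Taxon_R: 4
  Taxon_Z vs Taxon_R: 7
The largest is 8, between Taxon_T and Taxon_R.

8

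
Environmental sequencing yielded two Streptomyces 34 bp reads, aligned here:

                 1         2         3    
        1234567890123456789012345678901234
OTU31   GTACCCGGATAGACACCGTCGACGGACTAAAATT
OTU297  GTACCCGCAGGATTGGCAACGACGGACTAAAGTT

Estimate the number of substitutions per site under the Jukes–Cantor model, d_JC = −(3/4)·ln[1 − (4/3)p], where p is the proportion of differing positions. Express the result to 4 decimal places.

The sequences differ at positions 8 (G/C), 10 (T/G), 11 (A/G), 12 (G/A), 13 (A/T), 14 (C/T), 15 (A/G), 16 (C/G), 18 (G/A), 19 (T/A), 32 (A/G).
p = 11/34 = 0.323529.
d = −0.75 · ln(1 − (4/3)·0.323529) = −0.75 · ln(0.568628) = −0.75 · (-0.564529) = 0.4234.

0.4234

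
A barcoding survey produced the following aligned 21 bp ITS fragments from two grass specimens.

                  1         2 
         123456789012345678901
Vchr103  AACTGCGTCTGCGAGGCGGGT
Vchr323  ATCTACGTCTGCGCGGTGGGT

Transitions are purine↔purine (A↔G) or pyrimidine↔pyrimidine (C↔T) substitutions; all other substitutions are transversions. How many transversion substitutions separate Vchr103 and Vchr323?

The sequences differ at positions 2 (A/T, transversion), 5 (G/A, transition), 14 (A/C, transversion), 17 (C/T, transition).
Of the 4 differences, 2 transitions and 2 transversions, so the answer is 2.

2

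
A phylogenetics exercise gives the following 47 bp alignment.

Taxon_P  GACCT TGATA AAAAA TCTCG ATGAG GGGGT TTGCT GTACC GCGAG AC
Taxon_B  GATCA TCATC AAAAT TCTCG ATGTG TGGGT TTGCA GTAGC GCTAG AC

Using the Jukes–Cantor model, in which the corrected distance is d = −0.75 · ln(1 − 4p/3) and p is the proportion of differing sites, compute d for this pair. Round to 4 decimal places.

0.2502

Mismatches occur at site 3 (C/T), site 5 (T/A), site 7 (G/C), site 10 (A/C), site 15 (A/T), site 24 (A/T), site 26 (G/T), site 35 (T/A), site 39 (C/G), site 43 (G/T).
p = 10/47 = 0.212766.
d = −0.75 · ln(1 − (4/3)·0.212766) = −0.75 · ln(0.716312) = −0.75 · (-0.333639) = 0.2502.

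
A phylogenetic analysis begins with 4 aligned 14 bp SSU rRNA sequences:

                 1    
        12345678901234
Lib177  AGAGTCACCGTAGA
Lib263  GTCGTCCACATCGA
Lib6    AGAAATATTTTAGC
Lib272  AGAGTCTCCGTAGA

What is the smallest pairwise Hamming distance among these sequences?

1

Pairwise Hamming distances:
  Lib177 vs Lib263: 7
  Lib177 vs Lib6: 7
  Lib177 vs Lib272: 1
  Lib263 vs Lib6: 12
  Lib263 vs Lib272: 7
  Lib6 vs Lib272: 8
The smallest is 1, between Lib177 and Lib272.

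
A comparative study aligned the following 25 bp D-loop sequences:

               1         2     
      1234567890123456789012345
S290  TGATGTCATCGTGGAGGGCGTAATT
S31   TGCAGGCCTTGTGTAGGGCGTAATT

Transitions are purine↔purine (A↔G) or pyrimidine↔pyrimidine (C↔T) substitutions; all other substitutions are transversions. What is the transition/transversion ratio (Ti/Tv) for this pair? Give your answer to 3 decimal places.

Differing sites — 3:A/C (Tv); 4:T/A (Tv); 6:T/G (Tv); 8:A/C (Tv); 10:C/T (Ti); 14:G/T (Tv).
Of the 6 differences, 1 transition and 5 transversions, so Ti/Tv = 1/5 = 0.200.

0.200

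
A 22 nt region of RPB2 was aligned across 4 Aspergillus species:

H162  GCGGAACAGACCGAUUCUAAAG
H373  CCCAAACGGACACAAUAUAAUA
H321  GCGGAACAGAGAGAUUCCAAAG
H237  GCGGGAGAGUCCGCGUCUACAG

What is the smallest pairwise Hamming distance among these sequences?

3

Pairwise Hamming distances:
  H162 vs H373: 10
  H162 vs H321: 3
  H162 vs H237: 6
  H373 vs H321: 11
  H373 vs H237: 15
  H321 vs H237: 9
The smallest is 3, between H162 and H321.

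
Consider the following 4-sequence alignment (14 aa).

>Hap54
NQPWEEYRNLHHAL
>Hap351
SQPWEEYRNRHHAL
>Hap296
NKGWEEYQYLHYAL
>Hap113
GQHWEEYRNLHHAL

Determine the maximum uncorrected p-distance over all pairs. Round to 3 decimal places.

0.500

Pairwise Hamming distances:
  Hap54 vs Hap351: 2
  Hap54 vs Hap296: 5
  Hap54 vs Hap113: 2
  Hap351 vs Hap296: 7
  Hap351 vs Hap113: 3
  Hap296 vs Hap113: 6
The largest is 7 mismatches, between Hap351 and Hap296; p = 7/14 = 0.500.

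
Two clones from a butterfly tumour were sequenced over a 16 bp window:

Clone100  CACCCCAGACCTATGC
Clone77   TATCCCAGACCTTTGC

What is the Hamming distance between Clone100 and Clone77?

3

Mismatches occur at site 1 (C→T), site 3 (C→T), site 13 (A→T).
That gives 3 mismatches out of 16 aligned sites, so the Hamming distance is 3.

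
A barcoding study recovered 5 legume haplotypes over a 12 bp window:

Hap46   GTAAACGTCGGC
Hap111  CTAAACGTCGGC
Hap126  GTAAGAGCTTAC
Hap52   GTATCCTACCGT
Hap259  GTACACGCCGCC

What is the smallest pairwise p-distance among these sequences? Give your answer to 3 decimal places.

0.083

Pairwise Hamming distances:
  Hap46 vs Hap111: 1
  Hap46 vs Hap126: 6
  Hap46 vs Hap52: 6
  Hap46 vs Hap259: 3
  Hap111 vs Hap126: 7
  Hap111 vs Hap52: 7
  Hap111 vs Hap259: 4
  Hap126 vs Hap52: 9
  Hap126 vs Hap259: 6
  Hap52 vs Hap259: 7
The smallest is 1 mismatch, between Hap46 and Hap111; p = 1/12 = 0.083.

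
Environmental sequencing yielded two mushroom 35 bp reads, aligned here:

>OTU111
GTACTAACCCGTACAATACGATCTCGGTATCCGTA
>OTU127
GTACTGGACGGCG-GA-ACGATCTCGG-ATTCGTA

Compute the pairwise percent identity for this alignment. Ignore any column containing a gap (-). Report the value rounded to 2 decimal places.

Excluding the 3 gap columns leaves 32 comparable sites.
Mismatches occur at site 6 (A/G), site 7 (A/G), site 8 (C/A), site 10 (C/G), site 12 (T/C), site 13 (A/G), site 15 (A/G), site 31 (C/T).
24 of the 32 comparable sites match, so the percent identity is 24/32 × 100 = 75.00%.

75.00%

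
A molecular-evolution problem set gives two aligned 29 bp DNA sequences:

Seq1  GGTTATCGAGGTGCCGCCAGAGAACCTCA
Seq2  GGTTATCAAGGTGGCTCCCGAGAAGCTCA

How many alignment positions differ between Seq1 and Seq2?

Mismatches occur at site 8 (G/A), site 14 (C/G), site 16 (G/T), site 19 (A/C), site 25 (C/G).
That gives 5 mismatches out of 29 aligned sites, so the Hamming distance is 5.

5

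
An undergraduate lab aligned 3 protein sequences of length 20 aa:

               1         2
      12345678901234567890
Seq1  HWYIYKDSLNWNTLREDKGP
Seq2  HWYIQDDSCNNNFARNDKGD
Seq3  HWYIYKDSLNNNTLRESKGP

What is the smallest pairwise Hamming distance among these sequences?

2

Pairwise Hamming distances:
  Seq1 vs Seq2: 8
  Seq1 vs Seq3: 2
  Seq2 vs Seq3: 8
The smallest is 2, between Seq1 and Seq3.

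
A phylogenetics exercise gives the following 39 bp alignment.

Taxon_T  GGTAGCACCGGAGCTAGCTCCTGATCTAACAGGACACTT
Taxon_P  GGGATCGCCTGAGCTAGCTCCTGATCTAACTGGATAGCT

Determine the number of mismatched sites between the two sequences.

The sequences differ at positions 3 (T/G), 5 (G/T), 7 (A/G), 10 (G/T), 31 (A/T), 35 (C/T), 37 (C/G), 38 (T/C).
That gives 8 mismatches out of 39 aligned sites, so the Hamming distance is 8.

8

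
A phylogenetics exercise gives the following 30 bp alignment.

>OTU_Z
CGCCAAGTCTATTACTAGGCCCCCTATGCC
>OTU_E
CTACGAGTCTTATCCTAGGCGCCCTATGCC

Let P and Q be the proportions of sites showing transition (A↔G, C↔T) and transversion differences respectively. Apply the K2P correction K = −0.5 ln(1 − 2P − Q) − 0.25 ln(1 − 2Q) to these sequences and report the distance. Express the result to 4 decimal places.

0.2828

The sequences differ at positions 2 (G/T, transversion), 3 (C/A, transversion), 5 (A/G, transition), 11 (A/T, transversion), 12 (T/A, transversion), 14 (A/C, transversion), 21 (C/G, transversion).
Of the 7 differences, 1 transition and 6 transversions over 30 sites: P = 1/30 = 0.033333, Q = 6/30 = 0.200000.
d = −0.5·ln(0.733334) − 0.25·ln(0.600000) = −0.5·(-0.310154) − 0.25·(-0.510826) = 0.2828.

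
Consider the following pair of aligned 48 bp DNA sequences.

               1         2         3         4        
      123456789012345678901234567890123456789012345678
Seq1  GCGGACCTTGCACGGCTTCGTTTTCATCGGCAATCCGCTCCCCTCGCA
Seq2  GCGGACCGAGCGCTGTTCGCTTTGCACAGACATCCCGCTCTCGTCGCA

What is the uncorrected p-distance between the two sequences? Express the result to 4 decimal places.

0.3333

Mismatches occur at site 8 (T↔G), site 9 (T↔A), site 12 (A↔G), site 14 (G↔T), site 16 (C↔T), site 18 (T↔C), site 19 (C↔G), site 20 (G↔C), site 24 (T↔G), site 27 (T↔C), site 28 (C↔A), site 30 (G↔A), site 33 (A↔T), site 34 (T↔C), site 41 (C↔T), site 43 (C↔G).
There are 16 differences over 48 sites, so p = 16/48 = 0.3333.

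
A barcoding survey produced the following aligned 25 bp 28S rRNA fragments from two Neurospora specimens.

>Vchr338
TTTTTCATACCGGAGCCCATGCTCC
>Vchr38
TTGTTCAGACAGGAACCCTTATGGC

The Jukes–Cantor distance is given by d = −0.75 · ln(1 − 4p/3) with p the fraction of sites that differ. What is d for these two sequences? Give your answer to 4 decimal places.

0.4904

The sequences differ at positions 3 (T/G), 8 (T/G), 11 (C/A), 15 (G/A), 19 (A/T), 21 (G/A), 22 (C/T), 23 (T/G), 24 (C/G).
p = 9/25 = 0.360000.
d = −0.75 · ln(1 − (4/3)·0.360000) = −0.75 · ln(0.520000) = −0.75 · (-0.653926) = 0.4904.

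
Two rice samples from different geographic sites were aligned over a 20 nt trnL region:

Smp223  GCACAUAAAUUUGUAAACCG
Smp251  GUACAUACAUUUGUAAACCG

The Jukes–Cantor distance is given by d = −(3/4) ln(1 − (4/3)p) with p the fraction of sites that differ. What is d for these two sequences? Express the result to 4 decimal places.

0.1073

The sequences differ at positions 2 (C/U), 8 (A/C).
p = 2/20 = 0.100000.
d = −0.75 · ln(1 − (4/3)·0.100000) = −0.75 · ln(0.866667) = −0.75 · (-0.143100) = 0.1073.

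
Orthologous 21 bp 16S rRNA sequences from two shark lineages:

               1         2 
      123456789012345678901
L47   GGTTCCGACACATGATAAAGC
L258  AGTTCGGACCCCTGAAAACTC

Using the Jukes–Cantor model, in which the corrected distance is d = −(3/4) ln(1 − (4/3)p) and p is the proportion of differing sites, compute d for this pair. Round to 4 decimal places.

0.4408

The sequences differ at positions 1 (G/A), 6 (C/G), 10 (A/C), 12 (A/C), 16 (T/A), 19 (A/C), 20 (G/T).
p = 7/21 = 0.333333.
d = −0.75 · ln(1 − (4/3)·0.333333) = −0.75 · ln(0.555556) = −0.75 · (-0.587786) = 0.4408.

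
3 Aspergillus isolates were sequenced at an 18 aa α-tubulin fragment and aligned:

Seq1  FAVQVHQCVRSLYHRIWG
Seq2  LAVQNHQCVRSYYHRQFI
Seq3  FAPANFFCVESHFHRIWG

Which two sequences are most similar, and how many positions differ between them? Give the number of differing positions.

6

Pairwise Hamming distances:
  Seq1 vs Seq2: 6
  Seq1 vs Seq3: 8
  Seq2 vs Seq3: 11
The smallest is 6, between Seq1 and Seq2.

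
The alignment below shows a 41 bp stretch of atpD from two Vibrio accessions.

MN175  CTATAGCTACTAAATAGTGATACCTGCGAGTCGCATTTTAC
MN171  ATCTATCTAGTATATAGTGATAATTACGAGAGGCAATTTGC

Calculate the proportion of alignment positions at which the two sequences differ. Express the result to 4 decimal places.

The sequences differ at positions 1 (C/A), 3 (A/C), 6 (G/T), 10 (C/G), 13 (A/T), 23 (C/A), 24 (C/T), 26 (G/A), 31 (T/A), 32 (C/G), 36 (T/A), 40 (A/G).
There are 12 differences over 41 sites, so p = 12/41 = 0.2927.

0.2927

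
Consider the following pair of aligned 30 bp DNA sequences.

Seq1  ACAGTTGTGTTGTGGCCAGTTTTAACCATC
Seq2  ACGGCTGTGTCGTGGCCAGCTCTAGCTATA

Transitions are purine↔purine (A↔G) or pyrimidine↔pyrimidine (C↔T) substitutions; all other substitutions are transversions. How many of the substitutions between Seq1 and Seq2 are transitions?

7

Mismatches occur at site 3 (A→G, transition), site 5 (T→C, transition), site 11 (T→C, transition), site 20 (T→C, transition), site 22 (T→C, transition), site 25 (A→G, transition), site 27 (C→T, transition), site 30 (C→A, transversion).
Of the 8 differences, 7 transitions and 1 transversion, so the answer is 7.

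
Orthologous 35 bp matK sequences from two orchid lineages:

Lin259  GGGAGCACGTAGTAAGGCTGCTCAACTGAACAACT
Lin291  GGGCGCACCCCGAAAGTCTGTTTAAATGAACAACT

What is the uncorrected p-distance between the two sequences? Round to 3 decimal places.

Differing sites — 4:A/C; 9:G/C; 10:T/C; 11:A/C; 13:T/A; 17:G/T; 21:C/T; 23:C/T; 26:C/A.
There are 9 differences over 35 sites, so p = 9/35 = 0.257.

0.257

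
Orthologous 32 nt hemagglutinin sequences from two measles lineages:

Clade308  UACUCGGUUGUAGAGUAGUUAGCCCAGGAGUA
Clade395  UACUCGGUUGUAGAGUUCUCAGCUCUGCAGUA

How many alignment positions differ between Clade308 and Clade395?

Mismatches occur at site 17 (A/U), site 18 (G/C), site 20 (U/C), site 24 (C/U), site 26 (A/U), site 28 (G/C).
That gives 6 mismatches out of 32 aligned sites, so the Hamming distance is 6.

6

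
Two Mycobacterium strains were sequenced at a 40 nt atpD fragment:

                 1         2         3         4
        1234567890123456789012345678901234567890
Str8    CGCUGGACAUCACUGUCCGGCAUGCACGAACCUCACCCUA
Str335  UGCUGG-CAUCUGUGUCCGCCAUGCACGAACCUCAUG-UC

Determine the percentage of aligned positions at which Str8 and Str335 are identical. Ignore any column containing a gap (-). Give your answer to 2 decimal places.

81.58%

Excluding the 2 gap columns leaves 38 comparable sites.
Differing sites — 1:C/U; 12:A/U; 13:C/G; 20:G/C; 36:C/U; 37:C/G; 40:A/C.
31 of the 38 comparable sites match, so the percent identity is 31/38 × 100 = 81.58%.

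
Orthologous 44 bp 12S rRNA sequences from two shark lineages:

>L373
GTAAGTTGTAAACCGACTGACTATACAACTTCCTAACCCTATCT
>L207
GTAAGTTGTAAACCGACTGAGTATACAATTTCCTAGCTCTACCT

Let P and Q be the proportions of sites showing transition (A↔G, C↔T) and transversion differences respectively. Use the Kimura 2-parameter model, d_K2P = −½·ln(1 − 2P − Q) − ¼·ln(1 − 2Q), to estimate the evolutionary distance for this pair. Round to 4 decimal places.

0.1261

Mismatches occur at site 21 (C/G, transversion), site 29 (C/T, transition), site 36 (A/G, transition), site 38 (C/T, transition), site 42 (T/C, transition).
Of the 5 differences, 4 transitions and 1 transversion over 44 sites: P = 4/44 = 0.090909, Q = 1/44 = 0.022727.
d = −0.5·ln(0.795455) − 0.25·ln(0.954546) = −0.5·(-0.228841) − 0.25·(-0.046519) = 0.1261.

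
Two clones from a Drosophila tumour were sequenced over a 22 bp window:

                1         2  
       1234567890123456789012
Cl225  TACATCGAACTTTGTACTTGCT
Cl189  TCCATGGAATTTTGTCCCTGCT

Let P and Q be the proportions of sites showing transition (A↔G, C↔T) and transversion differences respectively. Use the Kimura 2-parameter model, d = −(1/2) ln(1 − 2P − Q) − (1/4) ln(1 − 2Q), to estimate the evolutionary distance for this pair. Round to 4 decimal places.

Differing sites — 2:A/C (Tv); 6:C/G (Tv); 10:C/T (Ti); 16:A/C (Tv); 18:T/C (Ti).
Of the 5 differences, 2 transitions and 3 transversions over 22 sites: P = 2/22 = 0.090909, Q = 3/22 = 0.136364.
d = −0.5·ln(0.681818) − 0.25·ln(0.727272) = −0.5·(-0.382993) − 0.25·(-0.318455) = 0.2711.

0.2711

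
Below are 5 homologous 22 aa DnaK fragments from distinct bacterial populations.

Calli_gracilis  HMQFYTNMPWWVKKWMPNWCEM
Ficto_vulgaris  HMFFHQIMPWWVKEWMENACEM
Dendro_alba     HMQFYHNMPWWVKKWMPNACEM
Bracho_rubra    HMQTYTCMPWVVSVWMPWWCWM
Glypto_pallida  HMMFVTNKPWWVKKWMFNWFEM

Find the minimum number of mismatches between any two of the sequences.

2

Pairwise Hamming distances:
  Calli_gracilis vs Ficto_vulgaris: 7
  Calli_gracilis vs Dendro_alba: 2
  Calli_gracilis vs Bracho_rubra: 7
  Calli_gracilis vs Glypto_pallida: 5
  Ficto_vulgaris vs Dendro_alba: 6
  Ficto_vulgaris vs Bracho_rubra: 12
  Ficto_vulgaris vs Glypto_pallida: 9
  Dendro_alba vs Bracho_rubra: 9
  Dendro_alba vs Glypto_pallida: 7
  Bracho_rubra vs Glypto_pallida: 12
The smallest is 2, between Calli_gracilis and Dendro_alba.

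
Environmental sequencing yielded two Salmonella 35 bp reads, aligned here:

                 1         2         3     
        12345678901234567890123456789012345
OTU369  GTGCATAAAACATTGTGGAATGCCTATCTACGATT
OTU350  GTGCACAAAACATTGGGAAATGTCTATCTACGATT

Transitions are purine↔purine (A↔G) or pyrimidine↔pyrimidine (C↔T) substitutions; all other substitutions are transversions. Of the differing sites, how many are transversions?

The sequences differ at positions 6 (T/C, transition), 16 (T/G, transversion), 18 (G/A, transition), 23 (C/T, transition).
Of the 4 differences, 3 transitions and 1 transversion, so the answer is 1.

1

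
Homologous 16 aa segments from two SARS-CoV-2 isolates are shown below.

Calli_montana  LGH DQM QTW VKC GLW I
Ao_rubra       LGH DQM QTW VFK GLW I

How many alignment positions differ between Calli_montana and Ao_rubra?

2

The sequences differ at positions 11 (K/F), 12 (C/K).
That gives 2 mismatches out of 16 aligned sites, so the Hamming distance is 2.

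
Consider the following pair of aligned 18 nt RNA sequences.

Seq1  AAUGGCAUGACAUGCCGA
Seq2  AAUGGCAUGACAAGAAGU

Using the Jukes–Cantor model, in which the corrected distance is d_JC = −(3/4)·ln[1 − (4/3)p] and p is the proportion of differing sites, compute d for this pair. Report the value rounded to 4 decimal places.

Differing sites — 13:U/A; 15:C/A; 16:C/A; 18:A/U.
p = 4/18 = 0.222222.
d = −0.75 · ln(1 − (4/3)·0.222222) = −0.75 · ln(0.703704) = −0.75 · (-0.351397) = 0.2635.

0.2635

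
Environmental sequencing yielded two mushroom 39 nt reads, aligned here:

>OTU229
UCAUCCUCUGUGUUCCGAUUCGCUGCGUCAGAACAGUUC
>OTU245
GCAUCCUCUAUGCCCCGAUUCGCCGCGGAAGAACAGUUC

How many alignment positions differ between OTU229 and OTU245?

The sequences differ at positions 1 (U/G), 10 (G/A), 13 (U/C), 14 (U/C), 24 (U/C), 28 (U/G), 29 (C/A).
That gives 7 mismatches out of 39 aligned sites, so the Hamming distance is 7.

7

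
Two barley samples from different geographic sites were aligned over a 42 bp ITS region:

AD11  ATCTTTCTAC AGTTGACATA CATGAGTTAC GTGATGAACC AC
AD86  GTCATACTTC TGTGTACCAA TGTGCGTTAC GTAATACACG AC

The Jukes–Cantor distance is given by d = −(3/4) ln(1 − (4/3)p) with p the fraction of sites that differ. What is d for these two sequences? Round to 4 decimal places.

Differing sites — 1:A/G; 4:T/A; 6:T/A; 9:A/T; 11:A/T; 14:T/G; 15:G/T; 18:A/C; 19:T/A; 21:C/T; 22:A/G; 25:A/C; 33:G/A; 36:G/A; 37:A/C; 40:C/G.
p = 16/42 = 0.380952.
d = −0.75 · ln(1 − (4/3)·0.380952) = −0.75 · ln(0.492064) = −0.75 · (-0.709146) = 0.5319.

0.5319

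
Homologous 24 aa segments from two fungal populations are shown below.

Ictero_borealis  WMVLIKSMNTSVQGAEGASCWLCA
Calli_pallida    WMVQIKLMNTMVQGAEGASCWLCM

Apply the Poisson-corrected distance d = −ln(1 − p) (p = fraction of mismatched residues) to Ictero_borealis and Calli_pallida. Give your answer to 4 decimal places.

0.1823

Mismatches occur at site 4 (L→Q), site 7 (S→L), site 11 (S→M), site 24 (A→M).
p = 4/24 = 0.166667.
d = −ln(1 − 0.166667) = −ln(0.833333) = 0.1823.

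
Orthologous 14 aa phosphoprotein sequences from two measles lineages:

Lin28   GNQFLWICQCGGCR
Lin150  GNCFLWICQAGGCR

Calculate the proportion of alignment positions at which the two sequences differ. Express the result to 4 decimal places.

0.1429

The sequences differ at positions 3 (Q/C), 10 (C/A).
There are 2 differences over 14 sites, so p = 2/14 = 0.1429.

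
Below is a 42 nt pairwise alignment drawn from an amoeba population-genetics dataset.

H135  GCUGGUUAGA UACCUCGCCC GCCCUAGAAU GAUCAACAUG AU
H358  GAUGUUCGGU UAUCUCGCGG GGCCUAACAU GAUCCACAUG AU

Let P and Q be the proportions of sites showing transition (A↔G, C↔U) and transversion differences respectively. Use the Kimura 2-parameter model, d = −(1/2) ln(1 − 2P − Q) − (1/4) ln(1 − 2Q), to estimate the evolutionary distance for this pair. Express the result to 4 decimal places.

Mismatches occur at site 2 (C↔A, transversion), site 5 (G↔U, transversion), site 7 (U↔C, transition), site 8 (A↔G, transition), site 10 (A↔U, transversion), site 13 (C↔U, transition), site 19 (C↔G, transversion), site 20 (C↔G, transversion), site 22 (C↔G, transversion), site 27 (G↔A, transition), site 28 (A↔C, transversion), site 35 (A↔C, transversion).
Of the 12 differences, 4 transitions and 8 transversions over 42 sites: P = 4/42 = 0.095238, Q = 8/42 = 0.190476.
d = −0.5·ln(0.619048) − 0.25·ln(0.619048) = −0.5·(-0.479572) − 0.25·(-0.479572) = 0.3597.

0.3597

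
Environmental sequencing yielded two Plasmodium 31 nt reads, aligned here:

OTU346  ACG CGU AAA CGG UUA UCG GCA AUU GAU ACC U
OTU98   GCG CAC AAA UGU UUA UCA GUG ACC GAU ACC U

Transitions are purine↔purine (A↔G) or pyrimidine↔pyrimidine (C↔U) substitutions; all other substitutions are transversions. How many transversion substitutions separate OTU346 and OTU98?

The sequences differ at positions 1 (A/G, transition), 5 (G/A, transition), 6 (U/C, transition), 10 (C/U, transition), 12 (G/U, transversion), 18 (G/A, transition), 20 (C/U, transition), 21 (A/G, transition), 23 (U/C, transition), 24 (U/C, transition).
Of the 10 differences, 9 transitions and 1 transversion, so the answer is 1.

1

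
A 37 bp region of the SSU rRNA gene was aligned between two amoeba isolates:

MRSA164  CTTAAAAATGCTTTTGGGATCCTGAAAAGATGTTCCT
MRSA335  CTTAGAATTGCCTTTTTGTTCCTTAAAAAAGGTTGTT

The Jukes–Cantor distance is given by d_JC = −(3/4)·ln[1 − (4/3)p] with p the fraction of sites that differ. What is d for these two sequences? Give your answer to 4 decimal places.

Mismatches occur at site 5 (A↔G), site 8 (A↔T), site 12 (T↔C), site 16 (G↔T), site 17 (G↔T), site 19 (A↔T), site 24 (G↔T), site 29 (G↔A), site 31 (T↔G), site 35 (C↔G), site 36 (C↔T).
p = 11/37 = 0.297297.
d = −0.75 · ln(1 − (4/3)·0.297297) = −0.75 · ln(0.603604) = −0.75 · (-0.504837) = 0.3786.

0.3786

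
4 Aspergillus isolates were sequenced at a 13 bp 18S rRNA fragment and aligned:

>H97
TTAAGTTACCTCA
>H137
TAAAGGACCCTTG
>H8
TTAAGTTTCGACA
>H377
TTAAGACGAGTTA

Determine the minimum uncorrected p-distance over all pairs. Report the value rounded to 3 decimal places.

Pairwise Hamming distances:
  H97 vs H137: 6
  H97 vs H8: 3
  H97 vs H377: 6
  H137 vs H8: 8
  H137 vs H377: 7
  H8 vs H377: 6
The smallest is 3 mismatches, between H97 and H8; p = 3/13 = 0.231.

0.231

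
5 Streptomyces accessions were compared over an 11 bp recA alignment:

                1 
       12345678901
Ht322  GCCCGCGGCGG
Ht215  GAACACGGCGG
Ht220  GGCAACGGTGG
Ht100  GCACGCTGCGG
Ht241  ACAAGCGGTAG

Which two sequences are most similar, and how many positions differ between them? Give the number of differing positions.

Pairwise Hamming distances:
  Ht322 vs Ht215: 3
  Ht322 vs Ht220: 4
  Ht322 vs Ht100: 2
  Ht322 vs Ht241: 5
  Ht215 vs Ht220: 4
  Ht215 vs Ht100: 3
  Ht215 vs Ht241: 6
  Ht220 vs Ht100: 6
  Ht220 vs Ht241: 5
  Ht100 vs Ht241: 5
The smallest is 2, between Ht322 and Ht100.

2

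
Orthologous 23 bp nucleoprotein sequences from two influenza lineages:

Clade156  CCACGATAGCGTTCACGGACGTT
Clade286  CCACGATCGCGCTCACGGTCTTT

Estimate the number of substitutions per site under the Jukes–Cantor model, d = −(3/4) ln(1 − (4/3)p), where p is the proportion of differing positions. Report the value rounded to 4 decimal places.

Mismatches occur at site 8 (A/C), site 12 (T/C), site 19 (A/T), site 21 (G/T).
p = 4/23 = 0.173913.
d = −0.75 · ln(1 − (4/3)·0.173913) = −0.75 · ln(0.768116) = −0.75 · (-0.263815) = 0.1979.

0.1979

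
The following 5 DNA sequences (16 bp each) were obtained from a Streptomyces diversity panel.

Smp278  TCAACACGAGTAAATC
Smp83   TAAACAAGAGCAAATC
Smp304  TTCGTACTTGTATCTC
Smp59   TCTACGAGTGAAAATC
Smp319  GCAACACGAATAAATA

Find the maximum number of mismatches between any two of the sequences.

Pairwise Hamming distances:
  Smp278 vs Smp83: 3
  Smp278 vs Smp304: 8
  Smp278 vs Smp59: 5
  Smp278 vs Smp319: 3
  Smp83 vs Smp304: 10
  Smp83 vs Smp59: 5
  Smp83 vs Smp319: 6
  Smp304 vs Smp59: 10
  Smp304 vs Smp319: 11
  Smp59 vs Smp319: 8
The largest is 11, between Smp304 and Smp319.

11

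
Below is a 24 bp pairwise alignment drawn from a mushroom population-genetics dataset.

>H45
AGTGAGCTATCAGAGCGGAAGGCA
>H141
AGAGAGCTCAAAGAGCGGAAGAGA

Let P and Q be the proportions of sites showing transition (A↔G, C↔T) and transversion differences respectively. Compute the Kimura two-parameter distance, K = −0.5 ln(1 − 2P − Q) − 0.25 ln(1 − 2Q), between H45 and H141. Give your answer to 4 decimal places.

The sequences differ at positions 3 (T/A, transversion), 9 (A/C, transversion), 10 (T/A, transversion), 11 (C/A, transversion), 22 (G/A, transition), 23 (C/G, transversion).
Of the 6 differences, 1 transition and 5 transversions over 24 sites: P = 1/24 = 0.041667, Q = 5/24 = 0.208333.
d = −0.5·ln(0.708333) − 0.25·ln(0.583334) = −0.5·(-0.344841) − 0.25·(-0.538995) = 0.3072.

0.3072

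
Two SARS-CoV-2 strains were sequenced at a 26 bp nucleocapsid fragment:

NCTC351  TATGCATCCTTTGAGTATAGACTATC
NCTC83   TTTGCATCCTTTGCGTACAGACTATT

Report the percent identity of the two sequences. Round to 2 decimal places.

84.62%

Differing sites — 2:A/T; 14:A/C; 18:T/C; 26:C/T.
22 of the 26 sites match, so the percent identity is 22/26 × 100 = 84.62%.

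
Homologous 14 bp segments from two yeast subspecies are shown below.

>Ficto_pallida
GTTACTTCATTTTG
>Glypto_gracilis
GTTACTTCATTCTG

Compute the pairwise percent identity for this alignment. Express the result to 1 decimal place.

92.9%

The sequences differ at position 12 (T/C).
13 of the 14 sites match, so the percent identity is 13/14 × 100 = 92.9%.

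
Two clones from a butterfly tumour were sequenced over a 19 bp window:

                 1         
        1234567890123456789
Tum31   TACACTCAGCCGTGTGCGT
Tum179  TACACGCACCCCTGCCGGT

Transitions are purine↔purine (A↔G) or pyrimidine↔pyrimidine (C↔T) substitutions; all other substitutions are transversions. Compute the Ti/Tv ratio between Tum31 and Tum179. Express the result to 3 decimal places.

0.200

The sequences differ at positions 6 (T/G, transversion), 9 (G/C, transversion), 12 (G/C, transversion), 15 (T/C, transition), 16 (G/C, transversion), 17 (C/G, transversion).
Of the 6 differences, 1 transition and 5 transversions, so Ti/Tv = 1/5 = 0.200.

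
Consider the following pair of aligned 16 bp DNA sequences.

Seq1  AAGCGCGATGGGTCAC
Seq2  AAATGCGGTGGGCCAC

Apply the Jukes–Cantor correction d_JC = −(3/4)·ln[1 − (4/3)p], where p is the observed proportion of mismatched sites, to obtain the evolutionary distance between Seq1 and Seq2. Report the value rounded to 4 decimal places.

0.3041

Differing sites — 3:G/A; 4:C/T; 8:A/G; 13:T/C.
p = 4/16 = 0.250000.
d = −0.75 · ln(1 − (4/3)·0.250000) = −0.75 · ln(0.666667) = −0.75 · (-0.405465) = 0.3041.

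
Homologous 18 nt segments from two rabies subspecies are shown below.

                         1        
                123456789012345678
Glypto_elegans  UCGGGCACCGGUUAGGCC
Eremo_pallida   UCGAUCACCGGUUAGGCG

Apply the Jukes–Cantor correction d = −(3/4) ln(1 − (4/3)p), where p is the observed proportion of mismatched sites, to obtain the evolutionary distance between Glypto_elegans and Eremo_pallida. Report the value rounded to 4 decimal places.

0.1885

Mismatches occur at site 4 (G↔A), site 5 (G↔U), site 18 (C↔G).
p = 3/18 = 0.166667.
d = −0.75 · ln(1 − (4/3)·0.166667) = −0.75 · ln(0.777777) = −0.75 · (-0.251315) = 0.1885.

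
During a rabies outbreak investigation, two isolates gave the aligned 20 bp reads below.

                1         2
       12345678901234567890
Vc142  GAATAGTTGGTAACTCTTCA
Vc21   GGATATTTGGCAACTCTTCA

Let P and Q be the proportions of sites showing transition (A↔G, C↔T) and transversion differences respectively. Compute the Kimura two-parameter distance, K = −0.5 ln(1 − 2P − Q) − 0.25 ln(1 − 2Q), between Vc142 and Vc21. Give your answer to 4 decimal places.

The sequences differ at positions 2 (A/G, transition), 6 (G/T, transversion), 11 (T/C, transition).
Of the 3 differences, 2 transitions and 1 transversion over 20 sites: P = 2/20 = 0.100000, Q = 1/20 = 0.050000.
d = −0.5·ln(0.750000) − 0.25·ln(0.900000) = −0.5·(-0.287682) − 0.25·(-0.105361) = 0.1702.

0.1702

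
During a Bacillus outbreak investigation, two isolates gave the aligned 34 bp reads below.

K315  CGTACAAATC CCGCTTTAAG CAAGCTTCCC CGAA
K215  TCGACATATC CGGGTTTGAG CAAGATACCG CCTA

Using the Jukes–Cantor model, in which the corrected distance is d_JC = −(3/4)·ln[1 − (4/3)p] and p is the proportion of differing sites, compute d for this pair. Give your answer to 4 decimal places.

0.4770

Mismatches occur at site 1 (C↔T), site 2 (G↔C), site 3 (T↔G), site 7 (A↔T), site 12 (C↔G), site 14 (C↔G), site 18 (A↔G), site 25 (C↔A), site 27 (T↔A), site 30 (C↔G), site 32 (G↔C), site 33 (A↔T).
p = 12/34 = 0.352941.
d = −0.75 · ln(1 − (4/3)·0.352941) = −0.75 · ln(0.529412) = −0.75 · (-0.635988) = 0.4770.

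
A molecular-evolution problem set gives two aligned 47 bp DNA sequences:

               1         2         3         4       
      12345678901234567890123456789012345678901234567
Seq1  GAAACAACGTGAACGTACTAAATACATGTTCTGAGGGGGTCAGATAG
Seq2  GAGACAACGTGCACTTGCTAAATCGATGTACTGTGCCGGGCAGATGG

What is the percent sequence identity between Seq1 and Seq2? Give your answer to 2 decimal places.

74.47%

The sequences differ at positions 3 (A/G), 12 (A/C), 15 (G/T), 17 (A/G), 24 (A/C), 25 (C/G), 30 (T/A), 34 (A/T), 36 (G/C), 37 (G/C), 40 (T/G), 46 (A/G).
35 of the 47 sites match, so the percent identity is 35/47 × 100 = 74.47%.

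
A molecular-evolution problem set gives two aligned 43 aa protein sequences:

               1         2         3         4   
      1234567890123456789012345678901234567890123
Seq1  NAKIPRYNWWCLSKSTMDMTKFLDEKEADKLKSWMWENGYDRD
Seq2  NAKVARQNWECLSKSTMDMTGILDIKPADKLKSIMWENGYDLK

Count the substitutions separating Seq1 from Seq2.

11

Differing sites — 4:I/V; 5:P/A; 7:Y/Q; 10:W/E; 21:K/G; 22:F/I; 25:E/I; 27:E/P; 34:W/I; 42:R/L; 43:D/K.
That gives 11 mismatches out of 43 aligned sites, so the Hamming distance is 11.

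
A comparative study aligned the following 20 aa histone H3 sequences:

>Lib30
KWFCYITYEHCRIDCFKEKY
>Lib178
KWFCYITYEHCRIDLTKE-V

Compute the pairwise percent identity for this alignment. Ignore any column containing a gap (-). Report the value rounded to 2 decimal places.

Excluding the 1 gap column leaves 19 comparable sites.
The sequences differ at positions 15 (C/L), 16 (F/T), 20 (Y/V).
16 of the 19 comparable sites match, so the percent identity is 16/19 × 100 = 84.21%.

84.21%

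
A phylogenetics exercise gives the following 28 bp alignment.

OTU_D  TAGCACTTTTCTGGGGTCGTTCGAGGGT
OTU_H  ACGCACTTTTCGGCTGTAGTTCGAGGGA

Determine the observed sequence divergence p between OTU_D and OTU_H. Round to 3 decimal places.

Differing sites — 1:T/A; 2:A/C; 12:T/G; 14:G/C; 15:G/T; 18:C/A; 28:T/A.
There are 7 differences over 28 sites, so p = 7/28 = 0.250.

0.250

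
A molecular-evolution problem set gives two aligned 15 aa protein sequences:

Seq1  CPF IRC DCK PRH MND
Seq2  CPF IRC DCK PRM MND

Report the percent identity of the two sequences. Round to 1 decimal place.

A single mismatch occurs at site 12 (H→M).
14 of the 15 sites match, so the percent identity is 14/15 × 100 = 93.3%.

93.3%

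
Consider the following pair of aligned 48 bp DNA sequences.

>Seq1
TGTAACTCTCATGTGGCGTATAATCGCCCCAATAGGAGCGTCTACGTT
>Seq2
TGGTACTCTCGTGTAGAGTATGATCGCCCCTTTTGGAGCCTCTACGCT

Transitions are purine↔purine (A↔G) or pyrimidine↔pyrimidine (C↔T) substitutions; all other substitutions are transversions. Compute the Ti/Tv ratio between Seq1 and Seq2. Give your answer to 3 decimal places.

0.571

The sequences differ at positions 3 (T/G, transversion), 4 (A/T, transversion), 11 (A/G, transition), 15 (G/A, transition), 17 (C/A, transversion), 22 (A/G, transition), 31 (A/T, transversion), 32 (A/T, transversion), 34 (A/T, transversion), 40 (G/C, transversion), 47 (T/C, transition).
Of the 11 differences, 4 transitions and 7 transversions, so Ti/Tv = 4/7 = 0.571.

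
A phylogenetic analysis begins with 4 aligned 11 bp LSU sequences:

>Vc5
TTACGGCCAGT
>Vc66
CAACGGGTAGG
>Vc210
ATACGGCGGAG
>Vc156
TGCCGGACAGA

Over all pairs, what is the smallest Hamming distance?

Pairwise Hamming distances:
  Vc5 vs Vc66: 5
  Vc5 vs Vc210: 5
  Vc5 vs Vc156: 4
  Vc66 vs Vc210: 6
  Vc66 vs Vc156: 6
  Vc210 vs Vc156: 8
The smallest is 4, between Vc5 and Vc156.

4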